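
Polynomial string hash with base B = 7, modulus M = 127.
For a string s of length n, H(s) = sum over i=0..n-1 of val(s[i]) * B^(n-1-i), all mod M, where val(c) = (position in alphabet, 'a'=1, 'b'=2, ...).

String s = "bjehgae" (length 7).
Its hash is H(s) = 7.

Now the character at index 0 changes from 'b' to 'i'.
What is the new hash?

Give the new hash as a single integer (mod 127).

val('b') = 2, val('i') = 9
Position k = 0, exponent = n-1-k = 6
B^6 mod M = 7^6 mod 127 = 47
Delta = (9 - 2) * 47 mod 127 = 75
New hash = (7 + 75) mod 127 = 82

Answer: 82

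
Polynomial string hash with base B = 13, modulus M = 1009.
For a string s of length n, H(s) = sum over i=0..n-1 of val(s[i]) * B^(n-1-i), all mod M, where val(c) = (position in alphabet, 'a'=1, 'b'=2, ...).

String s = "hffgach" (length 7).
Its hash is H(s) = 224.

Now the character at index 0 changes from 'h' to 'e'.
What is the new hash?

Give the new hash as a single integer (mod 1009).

Answer: 965

Derivation:
val('h') = 8, val('e') = 5
Position k = 0, exponent = n-1-k = 6
B^6 mod M = 13^6 mod 1009 = 762
Delta = (5 - 8) * 762 mod 1009 = 741
New hash = (224 + 741) mod 1009 = 965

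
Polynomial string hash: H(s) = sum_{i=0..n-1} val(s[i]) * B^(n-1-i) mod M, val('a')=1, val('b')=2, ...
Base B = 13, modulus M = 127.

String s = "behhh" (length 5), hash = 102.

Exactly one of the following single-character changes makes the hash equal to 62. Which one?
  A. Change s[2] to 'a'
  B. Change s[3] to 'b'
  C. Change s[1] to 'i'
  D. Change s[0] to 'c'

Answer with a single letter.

Answer: A

Derivation:
Option A: s[2]='h'->'a', delta=(1-8)*13^2 mod 127 = 87, hash=102+87 mod 127 = 62 <-- target
Option B: s[3]='h'->'b', delta=(2-8)*13^1 mod 127 = 49, hash=102+49 mod 127 = 24
Option C: s[1]='e'->'i', delta=(9-5)*13^3 mod 127 = 25, hash=102+25 mod 127 = 0
Option D: s[0]='b'->'c', delta=(3-2)*13^4 mod 127 = 113, hash=102+113 mod 127 = 88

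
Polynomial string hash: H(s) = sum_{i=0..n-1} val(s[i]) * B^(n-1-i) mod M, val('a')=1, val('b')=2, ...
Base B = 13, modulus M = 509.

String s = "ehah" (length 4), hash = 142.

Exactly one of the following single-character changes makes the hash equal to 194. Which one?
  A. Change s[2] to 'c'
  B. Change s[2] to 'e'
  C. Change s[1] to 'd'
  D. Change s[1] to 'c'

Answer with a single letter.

Option A: s[2]='a'->'c', delta=(3-1)*13^1 mod 509 = 26, hash=142+26 mod 509 = 168
Option B: s[2]='a'->'e', delta=(5-1)*13^1 mod 509 = 52, hash=142+52 mod 509 = 194 <-- target
Option C: s[1]='h'->'d', delta=(4-8)*13^2 mod 509 = 342, hash=142+342 mod 509 = 484
Option D: s[1]='h'->'c', delta=(3-8)*13^2 mod 509 = 173, hash=142+173 mod 509 = 315

Answer: B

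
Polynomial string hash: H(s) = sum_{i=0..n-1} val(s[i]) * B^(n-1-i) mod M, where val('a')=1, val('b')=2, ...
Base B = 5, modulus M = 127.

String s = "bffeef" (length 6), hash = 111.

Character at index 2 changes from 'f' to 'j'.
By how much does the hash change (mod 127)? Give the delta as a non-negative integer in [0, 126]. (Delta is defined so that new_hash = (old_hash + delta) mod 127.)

Answer: 119

Derivation:
Delta formula: (val(new) - val(old)) * B^(n-1-k) mod M
  val('j') - val('f') = 10 - 6 = 4
  B^(n-1-k) = 5^3 mod 127 = 125
  Delta = 4 * 125 mod 127 = 119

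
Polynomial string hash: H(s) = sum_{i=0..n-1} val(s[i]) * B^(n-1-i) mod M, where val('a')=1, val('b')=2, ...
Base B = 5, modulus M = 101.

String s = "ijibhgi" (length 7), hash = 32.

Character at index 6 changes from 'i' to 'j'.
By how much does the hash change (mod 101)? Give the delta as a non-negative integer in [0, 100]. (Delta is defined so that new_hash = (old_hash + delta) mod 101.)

Answer: 1

Derivation:
Delta formula: (val(new) - val(old)) * B^(n-1-k) mod M
  val('j') - val('i') = 10 - 9 = 1
  B^(n-1-k) = 5^0 mod 101 = 1
  Delta = 1 * 1 mod 101 = 1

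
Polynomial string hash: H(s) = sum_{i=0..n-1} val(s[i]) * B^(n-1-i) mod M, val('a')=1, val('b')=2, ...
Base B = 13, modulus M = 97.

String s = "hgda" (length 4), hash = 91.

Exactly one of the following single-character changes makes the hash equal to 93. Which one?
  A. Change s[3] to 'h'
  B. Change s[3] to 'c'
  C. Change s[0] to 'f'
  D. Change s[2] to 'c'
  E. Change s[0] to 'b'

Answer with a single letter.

Answer: B

Derivation:
Option A: s[3]='a'->'h', delta=(8-1)*13^0 mod 97 = 7, hash=91+7 mod 97 = 1
Option B: s[3]='a'->'c', delta=(3-1)*13^0 mod 97 = 2, hash=91+2 mod 97 = 93 <-- target
Option C: s[0]='h'->'f', delta=(6-8)*13^3 mod 97 = 68, hash=91+68 mod 97 = 62
Option D: s[2]='d'->'c', delta=(3-4)*13^1 mod 97 = 84, hash=91+84 mod 97 = 78
Option E: s[0]='h'->'b', delta=(2-8)*13^3 mod 97 = 10, hash=91+10 mod 97 = 4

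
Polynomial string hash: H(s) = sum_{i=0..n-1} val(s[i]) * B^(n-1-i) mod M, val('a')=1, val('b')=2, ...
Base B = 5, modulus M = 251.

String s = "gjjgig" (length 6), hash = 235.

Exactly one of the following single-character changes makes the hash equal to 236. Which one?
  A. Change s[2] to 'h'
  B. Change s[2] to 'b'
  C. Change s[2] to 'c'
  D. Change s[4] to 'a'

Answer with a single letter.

Option A: s[2]='j'->'h', delta=(8-10)*5^3 mod 251 = 1, hash=235+1 mod 251 = 236 <-- target
Option B: s[2]='j'->'b', delta=(2-10)*5^3 mod 251 = 4, hash=235+4 mod 251 = 239
Option C: s[2]='j'->'c', delta=(3-10)*5^3 mod 251 = 129, hash=235+129 mod 251 = 113
Option D: s[4]='i'->'a', delta=(1-9)*5^1 mod 251 = 211, hash=235+211 mod 251 = 195

Answer: A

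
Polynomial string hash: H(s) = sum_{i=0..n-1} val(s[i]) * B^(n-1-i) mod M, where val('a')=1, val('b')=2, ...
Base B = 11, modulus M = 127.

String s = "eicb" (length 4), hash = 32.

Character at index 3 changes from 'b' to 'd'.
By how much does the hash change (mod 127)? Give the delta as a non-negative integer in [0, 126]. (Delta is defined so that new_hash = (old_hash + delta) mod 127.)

Delta formula: (val(new) - val(old)) * B^(n-1-k) mod M
  val('d') - val('b') = 4 - 2 = 2
  B^(n-1-k) = 11^0 mod 127 = 1
  Delta = 2 * 1 mod 127 = 2

Answer: 2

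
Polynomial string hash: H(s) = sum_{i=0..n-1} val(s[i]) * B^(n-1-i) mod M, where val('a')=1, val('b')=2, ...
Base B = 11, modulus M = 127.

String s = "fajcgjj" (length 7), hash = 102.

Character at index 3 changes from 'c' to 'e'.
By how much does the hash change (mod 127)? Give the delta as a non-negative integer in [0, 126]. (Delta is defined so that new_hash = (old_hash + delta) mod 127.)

Answer: 122

Derivation:
Delta formula: (val(new) - val(old)) * B^(n-1-k) mod M
  val('e') - val('c') = 5 - 3 = 2
  B^(n-1-k) = 11^3 mod 127 = 61
  Delta = 2 * 61 mod 127 = 122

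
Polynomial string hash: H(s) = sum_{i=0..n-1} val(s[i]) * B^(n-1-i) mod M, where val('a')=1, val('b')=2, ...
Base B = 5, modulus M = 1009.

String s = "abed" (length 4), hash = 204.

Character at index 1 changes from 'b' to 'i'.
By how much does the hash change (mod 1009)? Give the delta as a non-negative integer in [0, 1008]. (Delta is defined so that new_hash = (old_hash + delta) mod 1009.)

Answer: 175

Derivation:
Delta formula: (val(new) - val(old)) * B^(n-1-k) mod M
  val('i') - val('b') = 9 - 2 = 7
  B^(n-1-k) = 5^2 mod 1009 = 25
  Delta = 7 * 25 mod 1009 = 175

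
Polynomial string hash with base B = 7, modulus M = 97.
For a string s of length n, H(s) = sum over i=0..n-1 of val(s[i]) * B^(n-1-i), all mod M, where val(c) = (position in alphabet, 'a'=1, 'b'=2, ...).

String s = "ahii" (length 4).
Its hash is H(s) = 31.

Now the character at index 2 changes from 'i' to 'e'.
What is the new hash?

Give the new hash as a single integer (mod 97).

Answer: 3

Derivation:
val('i') = 9, val('e') = 5
Position k = 2, exponent = n-1-k = 1
B^1 mod M = 7^1 mod 97 = 7
Delta = (5 - 9) * 7 mod 97 = 69
New hash = (31 + 69) mod 97 = 3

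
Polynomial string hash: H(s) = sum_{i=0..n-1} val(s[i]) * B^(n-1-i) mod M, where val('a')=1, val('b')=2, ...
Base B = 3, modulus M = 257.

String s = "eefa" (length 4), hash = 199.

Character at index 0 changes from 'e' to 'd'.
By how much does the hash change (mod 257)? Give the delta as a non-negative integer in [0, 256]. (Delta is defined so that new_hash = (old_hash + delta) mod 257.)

Delta formula: (val(new) - val(old)) * B^(n-1-k) mod M
  val('d') - val('e') = 4 - 5 = -1
  B^(n-1-k) = 3^3 mod 257 = 27
  Delta = -1 * 27 mod 257 = 230

Answer: 230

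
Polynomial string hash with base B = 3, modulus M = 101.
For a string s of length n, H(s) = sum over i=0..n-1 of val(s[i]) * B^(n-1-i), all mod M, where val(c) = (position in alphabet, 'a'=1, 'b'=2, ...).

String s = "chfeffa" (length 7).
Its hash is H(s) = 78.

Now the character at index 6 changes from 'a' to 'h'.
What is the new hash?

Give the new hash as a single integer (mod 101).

val('a') = 1, val('h') = 8
Position k = 6, exponent = n-1-k = 0
B^0 mod M = 3^0 mod 101 = 1
Delta = (8 - 1) * 1 mod 101 = 7
New hash = (78 + 7) mod 101 = 85

Answer: 85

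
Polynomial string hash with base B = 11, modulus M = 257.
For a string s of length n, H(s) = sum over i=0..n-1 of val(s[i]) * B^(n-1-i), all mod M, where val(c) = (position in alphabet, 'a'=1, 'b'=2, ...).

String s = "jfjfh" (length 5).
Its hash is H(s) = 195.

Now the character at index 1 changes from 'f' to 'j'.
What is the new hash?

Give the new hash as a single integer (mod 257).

val('f') = 6, val('j') = 10
Position k = 1, exponent = n-1-k = 3
B^3 mod M = 11^3 mod 257 = 46
Delta = (10 - 6) * 46 mod 257 = 184
New hash = (195 + 184) mod 257 = 122

Answer: 122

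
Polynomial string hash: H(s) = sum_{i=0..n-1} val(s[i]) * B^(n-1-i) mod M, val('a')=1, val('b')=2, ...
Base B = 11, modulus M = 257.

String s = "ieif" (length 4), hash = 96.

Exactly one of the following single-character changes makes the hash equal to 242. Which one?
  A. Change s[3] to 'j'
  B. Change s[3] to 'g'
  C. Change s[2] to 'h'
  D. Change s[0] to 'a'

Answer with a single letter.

Option A: s[3]='f'->'j', delta=(10-6)*11^0 mod 257 = 4, hash=96+4 mod 257 = 100
Option B: s[3]='f'->'g', delta=(7-6)*11^0 mod 257 = 1, hash=96+1 mod 257 = 97
Option C: s[2]='i'->'h', delta=(8-9)*11^1 mod 257 = 246, hash=96+246 mod 257 = 85
Option D: s[0]='i'->'a', delta=(1-9)*11^3 mod 257 = 146, hash=96+146 mod 257 = 242 <-- target

Answer: D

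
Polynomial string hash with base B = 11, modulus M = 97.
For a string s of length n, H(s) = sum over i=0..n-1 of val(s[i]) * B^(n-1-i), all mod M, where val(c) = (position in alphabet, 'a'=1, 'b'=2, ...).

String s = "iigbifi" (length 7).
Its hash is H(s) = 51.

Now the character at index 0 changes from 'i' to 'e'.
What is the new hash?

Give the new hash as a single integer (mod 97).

Answer: 45

Derivation:
val('i') = 9, val('e') = 5
Position k = 0, exponent = n-1-k = 6
B^6 mod M = 11^6 mod 97 = 50
Delta = (5 - 9) * 50 mod 97 = 91
New hash = (51 + 91) mod 97 = 45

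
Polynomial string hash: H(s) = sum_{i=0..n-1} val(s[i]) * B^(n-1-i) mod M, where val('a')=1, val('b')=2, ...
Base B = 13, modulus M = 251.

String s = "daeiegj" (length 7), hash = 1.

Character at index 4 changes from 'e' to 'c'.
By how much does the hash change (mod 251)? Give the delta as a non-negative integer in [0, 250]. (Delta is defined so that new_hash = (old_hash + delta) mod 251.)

Answer: 164

Derivation:
Delta formula: (val(new) - val(old)) * B^(n-1-k) mod M
  val('c') - val('e') = 3 - 5 = -2
  B^(n-1-k) = 13^2 mod 251 = 169
  Delta = -2 * 169 mod 251 = 164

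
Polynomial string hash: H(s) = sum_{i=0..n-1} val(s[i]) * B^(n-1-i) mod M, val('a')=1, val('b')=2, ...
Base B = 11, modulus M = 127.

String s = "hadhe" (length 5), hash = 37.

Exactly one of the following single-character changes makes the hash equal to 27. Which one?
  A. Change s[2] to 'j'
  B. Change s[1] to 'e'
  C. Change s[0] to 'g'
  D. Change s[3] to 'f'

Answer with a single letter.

Option A: s[2]='d'->'j', delta=(10-4)*11^2 mod 127 = 91, hash=37+91 mod 127 = 1
Option B: s[1]='a'->'e', delta=(5-1)*11^3 mod 127 = 117, hash=37+117 mod 127 = 27 <-- target
Option C: s[0]='h'->'g', delta=(7-8)*11^4 mod 127 = 91, hash=37+91 mod 127 = 1
Option D: s[3]='h'->'f', delta=(6-8)*11^1 mod 127 = 105, hash=37+105 mod 127 = 15

Answer: B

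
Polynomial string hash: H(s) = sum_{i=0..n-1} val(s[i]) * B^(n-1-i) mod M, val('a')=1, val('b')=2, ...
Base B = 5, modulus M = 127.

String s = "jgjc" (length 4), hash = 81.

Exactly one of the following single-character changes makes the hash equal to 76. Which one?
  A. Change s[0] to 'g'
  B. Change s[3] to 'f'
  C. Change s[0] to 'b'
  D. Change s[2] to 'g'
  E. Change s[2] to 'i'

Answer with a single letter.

Option A: s[0]='j'->'g', delta=(7-10)*5^3 mod 127 = 6, hash=81+6 mod 127 = 87
Option B: s[3]='c'->'f', delta=(6-3)*5^0 mod 127 = 3, hash=81+3 mod 127 = 84
Option C: s[0]='j'->'b', delta=(2-10)*5^3 mod 127 = 16, hash=81+16 mod 127 = 97
Option D: s[2]='j'->'g', delta=(7-10)*5^1 mod 127 = 112, hash=81+112 mod 127 = 66
Option E: s[2]='j'->'i', delta=(9-10)*5^1 mod 127 = 122, hash=81+122 mod 127 = 76 <-- target

Answer: E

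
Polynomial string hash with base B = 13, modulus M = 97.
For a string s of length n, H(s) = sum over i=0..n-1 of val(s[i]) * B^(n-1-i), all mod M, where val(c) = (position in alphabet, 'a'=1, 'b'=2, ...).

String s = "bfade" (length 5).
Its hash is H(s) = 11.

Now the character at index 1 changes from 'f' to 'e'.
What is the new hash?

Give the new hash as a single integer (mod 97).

val('f') = 6, val('e') = 5
Position k = 1, exponent = n-1-k = 3
B^3 mod M = 13^3 mod 97 = 63
Delta = (5 - 6) * 63 mod 97 = 34
New hash = (11 + 34) mod 97 = 45

Answer: 45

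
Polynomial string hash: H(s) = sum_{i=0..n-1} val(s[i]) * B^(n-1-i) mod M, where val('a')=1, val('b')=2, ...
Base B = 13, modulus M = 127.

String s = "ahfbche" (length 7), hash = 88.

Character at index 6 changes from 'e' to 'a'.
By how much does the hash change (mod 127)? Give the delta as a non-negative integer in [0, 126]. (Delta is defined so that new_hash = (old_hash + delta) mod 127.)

Answer: 123

Derivation:
Delta formula: (val(new) - val(old)) * B^(n-1-k) mod M
  val('a') - val('e') = 1 - 5 = -4
  B^(n-1-k) = 13^0 mod 127 = 1
  Delta = -4 * 1 mod 127 = 123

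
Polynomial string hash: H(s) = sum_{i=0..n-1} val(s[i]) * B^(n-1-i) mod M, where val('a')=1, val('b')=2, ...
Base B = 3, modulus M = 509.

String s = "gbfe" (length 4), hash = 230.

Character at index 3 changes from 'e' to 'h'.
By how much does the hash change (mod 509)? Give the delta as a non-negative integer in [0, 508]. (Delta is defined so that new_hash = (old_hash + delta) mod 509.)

Answer: 3

Derivation:
Delta formula: (val(new) - val(old)) * B^(n-1-k) mod M
  val('h') - val('e') = 8 - 5 = 3
  B^(n-1-k) = 3^0 mod 509 = 1
  Delta = 3 * 1 mod 509 = 3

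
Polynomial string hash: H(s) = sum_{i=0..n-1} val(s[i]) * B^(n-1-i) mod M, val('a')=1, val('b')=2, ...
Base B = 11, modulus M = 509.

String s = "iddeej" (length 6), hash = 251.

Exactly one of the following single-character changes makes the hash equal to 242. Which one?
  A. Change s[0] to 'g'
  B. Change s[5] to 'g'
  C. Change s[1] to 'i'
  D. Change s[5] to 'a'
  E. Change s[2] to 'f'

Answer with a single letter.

Answer: D

Derivation:
Option A: s[0]='i'->'g', delta=(7-9)*11^5 mod 509 = 95, hash=251+95 mod 509 = 346
Option B: s[5]='j'->'g', delta=(7-10)*11^0 mod 509 = 506, hash=251+506 mod 509 = 248
Option C: s[1]='d'->'i', delta=(9-4)*11^4 mod 509 = 418, hash=251+418 mod 509 = 160
Option D: s[5]='j'->'a', delta=(1-10)*11^0 mod 509 = 500, hash=251+500 mod 509 = 242 <-- target
Option E: s[2]='d'->'f', delta=(6-4)*11^3 mod 509 = 117, hash=251+117 mod 509 = 368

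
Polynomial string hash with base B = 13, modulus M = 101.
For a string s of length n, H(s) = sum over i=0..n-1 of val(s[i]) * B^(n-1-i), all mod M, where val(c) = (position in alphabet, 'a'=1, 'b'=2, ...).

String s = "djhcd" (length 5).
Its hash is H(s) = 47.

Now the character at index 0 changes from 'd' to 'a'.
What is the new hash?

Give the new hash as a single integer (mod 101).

val('d') = 4, val('a') = 1
Position k = 0, exponent = n-1-k = 4
B^4 mod M = 13^4 mod 101 = 79
Delta = (1 - 4) * 79 mod 101 = 66
New hash = (47 + 66) mod 101 = 12

Answer: 12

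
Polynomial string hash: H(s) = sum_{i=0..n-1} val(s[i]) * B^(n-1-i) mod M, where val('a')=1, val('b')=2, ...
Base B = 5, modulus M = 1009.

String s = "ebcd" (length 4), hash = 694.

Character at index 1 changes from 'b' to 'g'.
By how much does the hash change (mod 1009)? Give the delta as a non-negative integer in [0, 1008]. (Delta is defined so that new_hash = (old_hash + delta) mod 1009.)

Delta formula: (val(new) - val(old)) * B^(n-1-k) mod M
  val('g') - val('b') = 7 - 2 = 5
  B^(n-1-k) = 5^2 mod 1009 = 25
  Delta = 5 * 25 mod 1009 = 125

Answer: 125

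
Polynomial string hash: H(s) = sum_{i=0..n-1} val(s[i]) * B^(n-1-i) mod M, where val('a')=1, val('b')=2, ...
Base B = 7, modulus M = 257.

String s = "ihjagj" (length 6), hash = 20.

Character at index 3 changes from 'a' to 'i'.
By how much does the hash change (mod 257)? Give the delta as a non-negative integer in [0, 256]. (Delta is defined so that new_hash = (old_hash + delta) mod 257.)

Answer: 135

Derivation:
Delta formula: (val(new) - val(old)) * B^(n-1-k) mod M
  val('i') - val('a') = 9 - 1 = 8
  B^(n-1-k) = 7^2 mod 257 = 49
  Delta = 8 * 49 mod 257 = 135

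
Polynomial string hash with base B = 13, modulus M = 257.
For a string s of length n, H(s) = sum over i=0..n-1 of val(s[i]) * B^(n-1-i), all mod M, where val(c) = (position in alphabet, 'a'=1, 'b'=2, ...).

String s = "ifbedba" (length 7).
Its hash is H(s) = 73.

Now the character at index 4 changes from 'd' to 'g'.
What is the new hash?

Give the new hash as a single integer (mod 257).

val('d') = 4, val('g') = 7
Position k = 4, exponent = n-1-k = 2
B^2 mod M = 13^2 mod 257 = 169
Delta = (7 - 4) * 169 mod 257 = 250
New hash = (73 + 250) mod 257 = 66

Answer: 66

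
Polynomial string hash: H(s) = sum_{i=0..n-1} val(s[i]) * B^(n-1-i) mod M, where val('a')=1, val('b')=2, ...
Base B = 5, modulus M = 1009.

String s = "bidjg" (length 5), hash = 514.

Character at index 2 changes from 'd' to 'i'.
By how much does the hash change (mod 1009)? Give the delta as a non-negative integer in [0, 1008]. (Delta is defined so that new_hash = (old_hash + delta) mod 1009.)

Answer: 125

Derivation:
Delta formula: (val(new) - val(old)) * B^(n-1-k) mod M
  val('i') - val('d') = 9 - 4 = 5
  B^(n-1-k) = 5^2 mod 1009 = 25
  Delta = 5 * 25 mod 1009 = 125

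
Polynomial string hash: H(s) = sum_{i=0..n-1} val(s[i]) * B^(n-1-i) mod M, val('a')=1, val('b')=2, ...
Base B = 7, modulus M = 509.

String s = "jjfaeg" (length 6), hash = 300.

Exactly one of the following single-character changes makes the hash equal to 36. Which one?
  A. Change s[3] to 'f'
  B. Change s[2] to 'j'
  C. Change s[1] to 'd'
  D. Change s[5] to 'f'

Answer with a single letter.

Option A: s[3]='a'->'f', delta=(6-1)*7^2 mod 509 = 245, hash=300+245 mod 509 = 36 <-- target
Option B: s[2]='f'->'j', delta=(10-6)*7^3 mod 509 = 354, hash=300+354 mod 509 = 145
Option C: s[1]='j'->'d', delta=(4-10)*7^4 mod 509 = 355, hash=300+355 mod 509 = 146
Option D: s[5]='g'->'f', delta=(6-7)*7^0 mod 509 = 508, hash=300+508 mod 509 = 299

Answer: A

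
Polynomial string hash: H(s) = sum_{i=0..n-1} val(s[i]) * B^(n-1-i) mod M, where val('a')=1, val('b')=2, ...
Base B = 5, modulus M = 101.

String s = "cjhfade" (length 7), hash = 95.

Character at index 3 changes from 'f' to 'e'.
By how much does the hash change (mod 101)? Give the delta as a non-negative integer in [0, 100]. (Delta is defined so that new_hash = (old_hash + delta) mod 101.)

Answer: 77

Derivation:
Delta formula: (val(new) - val(old)) * B^(n-1-k) mod M
  val('e') - val('f') = 5 - 6 = -1
  B^(n-1-k) = 5^3 mod 101 = 24
  Delta = -1 * 24 mod 101 = 77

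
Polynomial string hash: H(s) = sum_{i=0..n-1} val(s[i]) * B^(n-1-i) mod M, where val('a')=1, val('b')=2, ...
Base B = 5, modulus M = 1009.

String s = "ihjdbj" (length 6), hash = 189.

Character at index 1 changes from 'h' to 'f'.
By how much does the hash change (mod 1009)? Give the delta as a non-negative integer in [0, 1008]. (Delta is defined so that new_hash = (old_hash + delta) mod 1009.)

Delta formula: (val(new) - val(old)) * B^(n-1-k) mod M
  val('f') - val('h') = 6 - 8 = -2
  B^(n-1-k) = 5^4 mod 1009 = 625
  Delta = -2 * 625 mod 1009 = 768

Answer: 768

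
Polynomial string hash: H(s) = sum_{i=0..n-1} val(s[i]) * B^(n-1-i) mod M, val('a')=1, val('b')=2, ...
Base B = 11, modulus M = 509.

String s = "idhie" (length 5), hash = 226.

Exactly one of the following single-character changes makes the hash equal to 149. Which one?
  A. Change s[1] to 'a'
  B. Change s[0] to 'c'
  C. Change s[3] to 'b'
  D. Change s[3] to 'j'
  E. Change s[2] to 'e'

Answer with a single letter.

Answer: C

Derivation:
Option A: s[1]='d'->'a', delta=(1-4)*11^3 mod 509 = 79, hash=226+79 mod 509 = 305
Option B: s[0]='i'->'c', delta=(3-9)*11^4 mod 509 = 211, hash=226+211 mod 509 = 437
Option C: s[3]='i'->'b', delta=(2-9)*11^1 mod 509 = 432, hash=226+432 mod 509 = 149 <-- target
Option D: s[3]='i'->'j', delta=(10-9)*11^1 mod 509 = 11, hash=226+11 mod 509 = 237
Option E: s[2]='h'->'e', delta=(5-8)*11^2 mod 509 = 146, hash=226+146 mod 509 = 372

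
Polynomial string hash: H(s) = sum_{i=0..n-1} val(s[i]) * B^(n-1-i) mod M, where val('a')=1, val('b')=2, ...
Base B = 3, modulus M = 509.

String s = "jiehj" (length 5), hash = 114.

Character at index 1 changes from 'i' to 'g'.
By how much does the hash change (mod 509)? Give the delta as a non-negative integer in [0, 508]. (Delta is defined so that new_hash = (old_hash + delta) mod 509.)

Delta formula: (val(new) - val(old)) * B^(n-1-k) mod M
  val('g') - val('i') = 7 - 9 = -2
  B^(n-1-k) = 3^3 mod 509 = 27
  Delta = -2 * 27 mod 509 = 455

Answer: 455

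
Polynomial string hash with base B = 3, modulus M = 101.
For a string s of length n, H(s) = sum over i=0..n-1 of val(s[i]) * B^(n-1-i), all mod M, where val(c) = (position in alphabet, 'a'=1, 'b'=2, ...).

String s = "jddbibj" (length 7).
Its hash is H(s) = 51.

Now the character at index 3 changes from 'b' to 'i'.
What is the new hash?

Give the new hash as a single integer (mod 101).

val('b') = 2, val('i') = 9
Position k = 3, exponent = n-1-k = 3
B^3 mod M = 3^3 mod 101 = 27
Delta = (9 - 2) * 27 mod 101 = 88
New hash = (51 + 88) mod 101 = 38

Answer: 38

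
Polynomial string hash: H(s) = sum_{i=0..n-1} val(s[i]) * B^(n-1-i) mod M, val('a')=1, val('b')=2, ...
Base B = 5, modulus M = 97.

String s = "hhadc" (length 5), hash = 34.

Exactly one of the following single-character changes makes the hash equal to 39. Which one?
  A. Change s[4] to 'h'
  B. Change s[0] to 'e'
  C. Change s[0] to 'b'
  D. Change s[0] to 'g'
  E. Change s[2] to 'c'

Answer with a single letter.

Option A: s[4]='c'->'h', delta=(8-3)*5^0 mod 97 = 5, hash=34+5 mod 97 = 39 <-- target
Option B: s[0]='h'->'e', delta=(5-8)*5^4 mod 97 = 65, hash=34+65 mod 97 = 2
Option C: s[0]='h'->'b', delta=(2-8)*5^4 mod 97 = 33, hash=34+33 mod 97 = 67
Option D: s[0]='h'->'g', delta=(7-8)*5^4 mod 97 = 54, hash=34+54 mod 97 = 88
Option E: s[2]='a'->'c', delta=(3-1)*5^2 mod 97 = 50, hash=34+50 mod 97 = 84

Answer: A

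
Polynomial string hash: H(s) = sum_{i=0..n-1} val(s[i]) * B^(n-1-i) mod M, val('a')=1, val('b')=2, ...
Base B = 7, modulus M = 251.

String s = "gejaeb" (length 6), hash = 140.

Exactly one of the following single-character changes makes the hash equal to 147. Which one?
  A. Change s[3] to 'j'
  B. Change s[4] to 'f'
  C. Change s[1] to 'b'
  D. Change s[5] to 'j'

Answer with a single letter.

Answer: B

Derivation:
Option A: s[3]='a'->'j', delta=(10-1)*7^2 mod 251 = 190, hash=140+190 mod 251 = 79
Option B: s[4]='e'->'f', delta=(6-5)*7^1 mod 251 = 7, hash=140+7 mod 251 = 147 <-- target
Option C: s[1]='e'->'b', delta=(2-5)*7^4 mod 251 = 76, hash=140+76 mod 251 = 216
Option D: s[5]='b'->'j', delta=(10-2)*7^0 mod 251 = 8, hash=140+8 mod 251 = 148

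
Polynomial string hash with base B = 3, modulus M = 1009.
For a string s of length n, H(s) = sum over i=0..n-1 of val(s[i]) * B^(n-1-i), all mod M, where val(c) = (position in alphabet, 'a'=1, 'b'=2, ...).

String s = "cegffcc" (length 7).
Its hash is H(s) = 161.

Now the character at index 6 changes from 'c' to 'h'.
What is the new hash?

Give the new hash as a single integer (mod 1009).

Answer: 166

Derivation:
val('c') = 3, val('h') = 8
Position k = 6, exponent = n-1-k = 0
B^0 mod M = 3^0 mod 1009 = 1
Delta = (8 - 3) * 1 mod 1009 = 5
New hash = (161 + 5) mod 1009 = 166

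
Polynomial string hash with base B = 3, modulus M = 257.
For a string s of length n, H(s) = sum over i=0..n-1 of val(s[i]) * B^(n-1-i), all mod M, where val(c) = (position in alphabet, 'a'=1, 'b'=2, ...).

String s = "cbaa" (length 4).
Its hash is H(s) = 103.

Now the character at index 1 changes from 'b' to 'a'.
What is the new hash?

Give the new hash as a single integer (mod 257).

val('b') = 2, val('a') = 1
Position k = 1, exponent = n-1-k = 2
B^2 mod M = 3^2 mod 257 = 9
Delta = (1 - 2) * 9 mod 257 = 248
New hash = (103 + 248) mod 257 = 94

Answer: 94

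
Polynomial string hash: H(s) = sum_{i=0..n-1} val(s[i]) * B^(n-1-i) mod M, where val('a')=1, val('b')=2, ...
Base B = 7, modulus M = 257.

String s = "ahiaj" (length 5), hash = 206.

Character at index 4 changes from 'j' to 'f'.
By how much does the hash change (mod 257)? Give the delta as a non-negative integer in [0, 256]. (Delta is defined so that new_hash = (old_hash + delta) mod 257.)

Answer: 253

Derivation:
Delta formula: (val(new) - val(old)) * B^(n-1-k) mod M
  val('f') - val('j') = 6 - 10 = -4
  B^(n-1-k) = 7^0 mod 257 = 1
  Delta = -4 * 1 mod 257 = 253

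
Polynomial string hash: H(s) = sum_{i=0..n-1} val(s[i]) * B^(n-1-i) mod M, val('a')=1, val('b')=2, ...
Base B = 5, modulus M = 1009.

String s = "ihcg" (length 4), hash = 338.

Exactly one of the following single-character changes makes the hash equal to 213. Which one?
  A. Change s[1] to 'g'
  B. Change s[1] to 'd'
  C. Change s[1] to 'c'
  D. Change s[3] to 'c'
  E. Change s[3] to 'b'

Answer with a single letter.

Answer: C

Derivation:
Option A: s[1]='h'->'g', delta=(7-8)*5^2 mod 1009 = 984, hash=338+984 mod 1009 = 313
Option B: s[1]='h'->'d', delta=(4-8)*5^2 mod 1009 = 909, hash=338+909 mod 1009 = 238
Option C: s[1]='h'->'c', delta=(3-8)*5^2 mod 1009 = 884, hash=338+884 mod 1009 = 213 <-- target
Option D: s[3]='g'->'c', delta=(3-7)*5^0 mod 1009 = 1005, hash=338+1005 mod 1009 = 334
Option E: s[3]='g'->'b', delta=(2-7)*5^0 mod 1009 = 1004, hash=338+1004 mod 1009 = 333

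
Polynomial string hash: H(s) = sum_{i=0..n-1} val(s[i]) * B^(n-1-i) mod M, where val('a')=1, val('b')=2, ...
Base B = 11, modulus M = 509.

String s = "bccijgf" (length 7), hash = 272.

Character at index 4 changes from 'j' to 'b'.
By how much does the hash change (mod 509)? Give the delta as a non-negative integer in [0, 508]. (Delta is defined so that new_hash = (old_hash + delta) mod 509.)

Delta formula: (val(new) - val(old)) * B^(n-1-k) mod M
  val('b') - val('j') = 2 - 10 = -8
  B^(n-1-k) = 11^2 mod 509 = 121
  Delta = -8 * 121 mod 509 = 50

Answer: 50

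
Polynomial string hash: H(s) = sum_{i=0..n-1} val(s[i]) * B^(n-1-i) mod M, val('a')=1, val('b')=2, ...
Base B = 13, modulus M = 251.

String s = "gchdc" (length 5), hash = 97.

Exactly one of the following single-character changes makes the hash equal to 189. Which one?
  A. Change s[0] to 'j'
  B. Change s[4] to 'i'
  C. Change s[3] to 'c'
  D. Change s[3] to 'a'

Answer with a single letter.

Answer: A

Derivation:
Option A: s[0]='g'->'j', delta=(10-7)*13^4 mod 251 = 92, hash=97+92 mod 251 = 189 <-- target
Option B: s[4]='c'->'i', delta=(9-3)*13^0 mod 251 = 6, hash=97+6 mod 251 = 103
Option C: s[3]='d'->'c', delta=(3-4)*13^1 mod 251 = 238, hash=97+238 mod 251 = 84
Option D: s[3]='d'->'a', delta=(1-4)*13^1 mod 251 = 212, hash=97+212 mod 251 = 58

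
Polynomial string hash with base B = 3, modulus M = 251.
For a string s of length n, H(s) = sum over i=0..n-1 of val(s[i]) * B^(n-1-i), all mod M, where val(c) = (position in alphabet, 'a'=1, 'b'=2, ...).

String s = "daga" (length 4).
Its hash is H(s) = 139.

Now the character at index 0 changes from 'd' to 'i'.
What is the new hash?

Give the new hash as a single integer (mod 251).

val('d') = 4, val('i') = 9
Position k = 0, exponent = n-1-k = 3
B^3 mod M = 3^3 mod 251 = 27
Delta = (9 - 4) * 27 mod 251 = 135
New hash = (139 + 135) mod 251 = 23

Answer: 23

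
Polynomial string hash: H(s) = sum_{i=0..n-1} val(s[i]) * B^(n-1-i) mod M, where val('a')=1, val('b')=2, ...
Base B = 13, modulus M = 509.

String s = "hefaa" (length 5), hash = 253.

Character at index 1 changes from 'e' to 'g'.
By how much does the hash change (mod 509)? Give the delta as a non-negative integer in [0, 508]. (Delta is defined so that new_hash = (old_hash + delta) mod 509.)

Delta formula: (val(new) - val(old)) * B^(n-1-k) mod M
  val('g') - val('e') = 7 - 5 = 2
  B^(n-1-k) = 13^3 mod 509 = 161
  Delta = 2 * 161 mod 509 = 322

Answer: 322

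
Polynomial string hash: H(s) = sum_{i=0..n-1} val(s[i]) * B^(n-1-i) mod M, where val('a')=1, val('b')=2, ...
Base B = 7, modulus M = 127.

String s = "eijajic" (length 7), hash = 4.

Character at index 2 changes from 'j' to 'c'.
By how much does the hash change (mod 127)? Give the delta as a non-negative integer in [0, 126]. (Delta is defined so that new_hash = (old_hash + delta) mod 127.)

Delta formula: (val(new) - val(old)) * B^(n-1-k) mod M
  val('c') - val('j') = 3 - 10 = -7
  B^(n-1-k) = 7^4 mod 127 = 115
  Delta = -7 * 115 mod 127 = 84

Answer: 84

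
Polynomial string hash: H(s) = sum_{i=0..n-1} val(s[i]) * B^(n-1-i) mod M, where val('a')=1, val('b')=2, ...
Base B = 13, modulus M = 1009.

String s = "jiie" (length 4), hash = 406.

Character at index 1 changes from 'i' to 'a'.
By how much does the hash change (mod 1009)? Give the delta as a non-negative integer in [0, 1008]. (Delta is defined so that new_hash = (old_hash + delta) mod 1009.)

Delta formula: (val(new) - val(old)) * B^(n-1-k) mod M
  val('a') - val('i') = 1 - 9 = -8
  B^(n-1-k) = 13^2 mod 1009 = 169
  Delta = -8 * 169 mod 1009 = 666

Answer: 666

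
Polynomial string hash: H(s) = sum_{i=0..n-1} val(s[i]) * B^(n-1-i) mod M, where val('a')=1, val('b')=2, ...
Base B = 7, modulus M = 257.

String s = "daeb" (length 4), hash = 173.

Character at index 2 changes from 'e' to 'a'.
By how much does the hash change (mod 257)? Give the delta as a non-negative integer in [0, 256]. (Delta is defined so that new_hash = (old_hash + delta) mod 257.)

Delta formula: (val(new) - val(old)) * B^(n-1-k) mod M
  val('a') - val('e') = 1 - 5 = -4
  B^(n-1-k) = 7^1 mod 257 = 7
  Delta = -4 * 7 mod 257 = 229

Answer: 229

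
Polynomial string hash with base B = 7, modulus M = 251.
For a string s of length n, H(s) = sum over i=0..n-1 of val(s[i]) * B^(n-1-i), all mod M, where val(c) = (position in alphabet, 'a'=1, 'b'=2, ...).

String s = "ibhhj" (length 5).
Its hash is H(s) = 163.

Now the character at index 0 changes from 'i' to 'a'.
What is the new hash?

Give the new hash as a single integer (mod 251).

Answer: 31

Derivation:
val('i') = 9, val('a') = 1
Position k = 0, exponent = n-1-k = 4
B^4 mod M = 7^4 mod 251 = 142
Delta = (1 - 9) * 142 mod 251 = 119
New hash = (163 + 119) mod 251 = 31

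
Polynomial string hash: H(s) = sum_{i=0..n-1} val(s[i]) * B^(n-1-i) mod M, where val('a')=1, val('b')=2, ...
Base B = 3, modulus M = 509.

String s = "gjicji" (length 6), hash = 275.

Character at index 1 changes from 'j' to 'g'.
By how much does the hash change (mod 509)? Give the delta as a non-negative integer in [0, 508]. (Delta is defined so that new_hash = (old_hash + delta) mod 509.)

Delta formula: (val(new) - val(old)) * B^(n-1-k) mod M
  val('g') - val('j') = 7 - 10 = -3
  B^(n-1-k) = 3^4 mod 509 = 81
  Delta = -3 * 81 mod 509 = 266

Answer: 266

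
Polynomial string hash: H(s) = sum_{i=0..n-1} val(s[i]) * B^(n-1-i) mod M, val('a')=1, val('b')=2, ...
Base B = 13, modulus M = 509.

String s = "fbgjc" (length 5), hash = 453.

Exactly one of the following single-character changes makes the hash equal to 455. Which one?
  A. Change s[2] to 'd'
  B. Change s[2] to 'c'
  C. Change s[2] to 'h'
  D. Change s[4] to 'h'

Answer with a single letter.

Option A: s[2]='g'->'d', delta=(4-7)*13^2 mod 509 = 2, hash=453+2 mod 509 = 455 <-- target
Option B: s[2]='g'->'c', delta=(3-7)*13^2 mod 509 = 342, hash=453+342 mod 509 = 286
Option C: s[2]='g'->'h', delta=(8-7)*13^2 mod 509 = 169, hash=453+169 mod 509 = 113
Option D: s[4]='c'->'h', delta=(8-3)*13^0 mod 509 = 5, hash=453+5 mod 509 = 458

Answer: A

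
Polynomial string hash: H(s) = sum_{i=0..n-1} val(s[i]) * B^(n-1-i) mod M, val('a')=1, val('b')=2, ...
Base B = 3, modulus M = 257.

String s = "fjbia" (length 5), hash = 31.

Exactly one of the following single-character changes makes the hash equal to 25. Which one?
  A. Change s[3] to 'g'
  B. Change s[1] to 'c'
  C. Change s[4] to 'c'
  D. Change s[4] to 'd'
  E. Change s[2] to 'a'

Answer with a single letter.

Answer: A

Derivation:
Option A: s[3]='i'->'g', delta=(7-9)*3^1 mod 257 = 251, hash=31+251 mod 257 = 25 <-- target
Option B: s[1]='j'->'c', delta=(3-10)*3^3 mod 257 = 68, hash=31+68 mod 257 = 99
Option C: s[4]='a'->'c', delta=(3-1)*3^0 mod 257 = 2, hash=31+2 mod 257 = 33
Option D: s[4]='a'->'d', delta=(4-1)*3^0 mod 257 = 3, hash=31+3 mod 257 = 34
Option E: s[2]='b'->'a', delta=(1-2)*3^2 mod 257 = 248, hash=31+248 mod 257 = 22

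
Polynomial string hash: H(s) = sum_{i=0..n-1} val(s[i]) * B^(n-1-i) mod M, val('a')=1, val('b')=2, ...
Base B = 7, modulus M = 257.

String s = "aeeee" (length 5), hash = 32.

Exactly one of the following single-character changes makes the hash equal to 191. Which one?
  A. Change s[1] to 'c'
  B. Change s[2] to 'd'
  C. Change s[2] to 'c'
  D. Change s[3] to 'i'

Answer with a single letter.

Answer: C

Derivation:
Option A: s[1]='e'->'c', delta=(3-5)*7^3 mod 257 = 85, hash=32+85 mod 257 = 117
Option B: s[2]='e'->'d', delta=(4-5)*7^2 mod 257 = 208, hash=32+208 mod 257 = 240
Option C: s[2]='e'->'c', delta=(3-5)*7^2 mod 257 = 159, hash=32+159 mod 257 = 191 <-- target
Option D: s[3]='e'->'i', delta=(9-5)*7^1 mod 257 = 28, hash=32+28 mod 257 = 60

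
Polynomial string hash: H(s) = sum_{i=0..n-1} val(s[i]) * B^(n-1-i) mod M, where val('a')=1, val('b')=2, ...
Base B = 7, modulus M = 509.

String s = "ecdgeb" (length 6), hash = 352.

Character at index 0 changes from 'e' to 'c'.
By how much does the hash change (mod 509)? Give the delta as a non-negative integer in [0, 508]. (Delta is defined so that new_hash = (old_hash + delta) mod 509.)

Delta formula: (val(new) - val(old)) * B^(n-1-k) mod M
  val('c') - val('e') = 3 - 5 = -2
  B^(n-1-k) = 7^5 mod 509 = 10
  Delta = -2 * 10 mod 509 = 489

Answer: 489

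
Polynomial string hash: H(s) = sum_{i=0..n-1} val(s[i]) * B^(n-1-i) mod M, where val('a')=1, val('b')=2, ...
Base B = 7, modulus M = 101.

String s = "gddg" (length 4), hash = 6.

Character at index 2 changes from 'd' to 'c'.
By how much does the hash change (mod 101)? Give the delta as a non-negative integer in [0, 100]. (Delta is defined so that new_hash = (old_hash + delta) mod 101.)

Answer: 94

Derivation:
Delta formula: (val(new) - val(old)) * B^(n-1-k) mod M
  val('c') - val('d') = 3 - 4 = -1
  B^(n-1-k) = 7^1 mod 101 = 7
  Delta = -1 * 7 mod 101 = 94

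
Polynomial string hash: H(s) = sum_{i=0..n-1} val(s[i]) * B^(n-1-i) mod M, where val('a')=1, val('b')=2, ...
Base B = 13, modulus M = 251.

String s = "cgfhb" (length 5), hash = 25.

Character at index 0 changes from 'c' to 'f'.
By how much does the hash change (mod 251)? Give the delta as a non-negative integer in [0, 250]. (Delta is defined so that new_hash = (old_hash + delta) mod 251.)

Delta formula: (val(new) - val(old)) * B^(n-1-k) mod M
  val('f') - val('c') = 6 - 3 = 3
  B^(n-1-k) = 13^4 mod 251 = 198
  Delta = 3 * 198 mod 251 = 92

Answer: 92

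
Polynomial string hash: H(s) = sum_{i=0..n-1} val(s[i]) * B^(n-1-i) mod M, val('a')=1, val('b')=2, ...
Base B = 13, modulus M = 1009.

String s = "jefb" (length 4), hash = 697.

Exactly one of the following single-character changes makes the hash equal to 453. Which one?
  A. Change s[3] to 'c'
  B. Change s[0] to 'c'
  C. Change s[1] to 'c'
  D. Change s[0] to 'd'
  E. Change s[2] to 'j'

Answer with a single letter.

Option A: s[3]='b'->'c', delta=(3-2)*13^0 mod 1009 = 1, hash=697+1 mod 1009 = 698
Option B: s[0]='j'->'c', delta=(3-10)*13^3 mod 1009 = 765, hash=697+765 mod 1009 = 453 <-- target
Option C: s[1]='e'->'c', delta=(3-5)*13^2 mod 1009 = 671, hash=697+671 mod 1009 = 359
Option D: s[0]='j'->'d', delta=(4-10)*13^3 mod 1009 = 944, hash=697+944 mod 1009 = 632
Option E: s[2]='f'->'j', delta=(10-6)*13^1 mod 1009 = 52, hash=697+52 mod 1009 = 749

Answer: B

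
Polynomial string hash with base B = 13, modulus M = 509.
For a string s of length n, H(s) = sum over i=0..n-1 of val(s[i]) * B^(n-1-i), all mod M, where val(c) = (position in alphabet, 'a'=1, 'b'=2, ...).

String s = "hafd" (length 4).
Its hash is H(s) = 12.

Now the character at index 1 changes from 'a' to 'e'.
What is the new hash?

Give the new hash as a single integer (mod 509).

val('a') = 1, val('e') = 5
Position k = 1, exponent = n-1-k = 2
B^2 mod M = 13^2 mod 509 = 169
Delta = (5 - 1) * 169 mod 509 = 167
New hash = (12 + 167) mod 509 = 179

Answer: 179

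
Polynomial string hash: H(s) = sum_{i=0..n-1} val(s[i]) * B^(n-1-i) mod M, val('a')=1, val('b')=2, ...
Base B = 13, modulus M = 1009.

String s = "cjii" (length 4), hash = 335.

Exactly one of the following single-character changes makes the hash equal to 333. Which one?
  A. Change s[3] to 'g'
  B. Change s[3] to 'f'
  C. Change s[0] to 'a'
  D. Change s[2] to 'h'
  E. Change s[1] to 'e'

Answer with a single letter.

Answer: A

Derivation:
Option A: s[3]='i'->'g', delta=(7-9)*13^0 mod 1009 = 1007, hash=335+1007 mod 1009 = 333 <-- target
Option B: s[3]='i'->'f', delta=(6-9)*13^0 mod 1009 = 1006, hash=335+1006 mod 1009 = 332
Option C: s[0]='c'->'a', delta=(1-3)*13^3 mod 1009 = 651, hash=335+651 mod 1009 = 986
Option D: s[2]='i'->'h', delta=(8-9)*13^1 mod 1009 = 996, hash=335+996 mod 1009 = 322
Option E: s[1]='j'->'e', delta=(5-10)*13^2 mod 1009 = 164, hash=335+164 mod 1009 = 499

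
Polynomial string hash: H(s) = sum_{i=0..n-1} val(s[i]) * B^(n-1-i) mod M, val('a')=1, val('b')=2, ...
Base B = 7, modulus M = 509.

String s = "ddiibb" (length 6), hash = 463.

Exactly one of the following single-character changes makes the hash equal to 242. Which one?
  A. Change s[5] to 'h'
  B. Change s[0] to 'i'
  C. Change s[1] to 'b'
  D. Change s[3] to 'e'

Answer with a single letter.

Answer: C

Derivation:
Option A: s[5]='b'->'h', delta=(8-2)*7^0 mod 509 = 6, hash=463+6 mod 509 = 469
Option B: s[0]='d'->'i', delta=(9-4)*7^5 mod 509 = 50, hash=463+50 mod 509 = 4
Option C: s[1]='d'->'b', delta=(2-4)*7^4 mod 509 = 288, hash=463+288 mod 509 = 242 <-- target
Option D: s[3]='i'->'e', delta=(5-9)*7^2 mod 509 = 313, hash=463+313 mod 509 = 267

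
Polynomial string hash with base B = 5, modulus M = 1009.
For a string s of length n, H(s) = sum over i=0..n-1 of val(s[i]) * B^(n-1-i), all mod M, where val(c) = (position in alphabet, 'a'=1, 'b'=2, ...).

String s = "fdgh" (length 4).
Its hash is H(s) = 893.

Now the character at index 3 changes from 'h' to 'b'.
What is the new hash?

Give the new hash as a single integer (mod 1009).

val('h') = 8, val('b') = 2
Position k = 3, exponent = n-1-k = 0
B^0 mod M = 5^0 mod 1009 = 1
Delta = (2 - 8) * 1 mod 1009 = 1003
New hash = (893 + 1003) mod 1009 = 887

Answer: 887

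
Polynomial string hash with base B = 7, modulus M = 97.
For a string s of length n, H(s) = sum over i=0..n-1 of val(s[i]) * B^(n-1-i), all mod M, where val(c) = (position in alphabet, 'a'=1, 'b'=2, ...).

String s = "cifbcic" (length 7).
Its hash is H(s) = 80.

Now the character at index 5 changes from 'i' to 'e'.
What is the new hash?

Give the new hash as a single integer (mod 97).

Answer: 52

Derivation:
val('i') = 9, val('e') = 5
Position k = 5, exponent = n-1-k = 1
B^1 mod M = 7^1 mod 97 = 7
Delta = (5 - 9) * 7 mod 97 = 69
New hash = (80 + 69) mod 97 = 52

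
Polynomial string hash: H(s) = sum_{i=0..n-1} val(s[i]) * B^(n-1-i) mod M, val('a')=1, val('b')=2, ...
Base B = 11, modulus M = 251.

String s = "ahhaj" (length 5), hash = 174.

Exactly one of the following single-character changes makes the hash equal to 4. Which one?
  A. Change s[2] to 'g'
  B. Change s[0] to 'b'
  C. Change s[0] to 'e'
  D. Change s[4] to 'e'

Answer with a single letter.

Answer: C

Derivation:
Option A: s[2]='h'->'g', delta=(7-8)*11^2 mod 251 = 130, hash=174+130 mod 251 = 53
Option B: s[0]='a'->'b', delta=(2-1)*11^4 mod 251 = 83, hash=174+83 mod 251 = 6
Option C: s[0]='a'->'e', delta=(5-1)*11^4 mod 251 = 81, hash=174+81 mod 251 = 4 <-- target
Option D: s[4]='j'->'e', delta=(5-10)*11^0 mod 251 = 246, hash=174+246 mod 251 = 169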